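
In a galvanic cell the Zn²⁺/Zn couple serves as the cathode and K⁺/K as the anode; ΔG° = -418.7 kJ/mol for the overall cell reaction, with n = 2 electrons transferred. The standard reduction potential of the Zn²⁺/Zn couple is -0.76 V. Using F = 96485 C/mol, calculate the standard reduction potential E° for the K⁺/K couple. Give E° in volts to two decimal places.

-2.93 V

E°cell = −ΔG°/(nF) = −(-418.7×10³)/((2)(96485)) = +2.170 V.
Since Zn²⁺/Zn is the cathode and K⁺/K the anode, E°cell = E°(Zn²⁺/Zn) − E°(K⁺/K).
So E°(K⁺/K) = E°(Zn²⁺/Zn) − E°cell = (-0.76) − (+2.170) = -2.93 V.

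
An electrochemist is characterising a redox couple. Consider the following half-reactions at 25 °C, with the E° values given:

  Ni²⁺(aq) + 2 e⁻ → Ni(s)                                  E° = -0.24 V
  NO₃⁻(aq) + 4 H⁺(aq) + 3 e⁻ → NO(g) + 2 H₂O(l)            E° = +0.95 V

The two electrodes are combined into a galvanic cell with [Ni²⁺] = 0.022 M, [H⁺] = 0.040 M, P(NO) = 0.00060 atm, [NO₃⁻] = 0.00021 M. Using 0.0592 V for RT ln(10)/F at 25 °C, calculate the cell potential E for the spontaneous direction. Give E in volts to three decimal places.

NO₃⁻/NO is the cathode (higher E°), Ni²⁺/Ni the anode: E°cell = +0.95 − (-0.24) = +1.19 V, n = 6.
Overall: 2 NO₃⁻(aq) + 8 H⁺(aq) + 3 Ni(s) → 2 NO(g) + 4 H₂O(l) + 3 Ni²⁺(aq)
Q = P(NO)^2·[Ni²⁺]^3 / ([NO₃⁻]^2·[H⁺]^8); log Q = 7.123.
E = E° − (0.0592/n) log Q = +1.19 − (0.0592/6)(7.123) = +1.120 V.

+1.120 V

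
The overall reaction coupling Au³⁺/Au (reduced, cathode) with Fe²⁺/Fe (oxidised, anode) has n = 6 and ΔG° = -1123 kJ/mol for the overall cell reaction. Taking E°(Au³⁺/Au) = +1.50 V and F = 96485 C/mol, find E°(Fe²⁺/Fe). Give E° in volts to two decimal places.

-0.44 V

E°cell = −ΔG°/(nF) = −(-1123×10³)/((6)(96485)) = +1.940 V.
Since Au³⁺/Au is the cathode and Fe²⁺/Fe the anode, E°cell = E°(Au³⁺/Au) − E°(Fe²⁺/Fe).
So E°(Fe²⁺/Fe) = E°(Au³⁺/Au) − E°cell = (+1.50) − (+1.940) = -0.44 V.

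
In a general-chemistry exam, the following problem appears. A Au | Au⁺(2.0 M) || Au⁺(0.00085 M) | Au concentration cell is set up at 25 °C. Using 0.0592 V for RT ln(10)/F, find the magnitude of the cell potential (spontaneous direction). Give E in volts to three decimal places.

+0.200 V

For a concentration cell E°cell = 0. The 2.0 M side is the cathode (reduction is favoured where [Au⁺] is higher).
With n = 1, E = −(0.0592/1) log([Au⁺]ₐₙ/[Au⁺]꜀ₐₜ) = −(0.0592/1) log(0.00085/2) = −(0.0592/1)(-3.372) = +0.200 V.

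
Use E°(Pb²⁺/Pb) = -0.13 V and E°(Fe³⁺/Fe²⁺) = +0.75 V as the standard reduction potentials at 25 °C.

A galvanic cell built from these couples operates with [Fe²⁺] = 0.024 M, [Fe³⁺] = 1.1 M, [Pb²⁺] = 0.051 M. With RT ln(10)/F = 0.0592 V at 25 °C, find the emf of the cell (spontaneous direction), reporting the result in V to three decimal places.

+1.017 V

Fe³⁺/Fe²⁺ is the cathode (higher E°), Pb²⁺/Pb the anode: E°cell = +0.75 − (-0.13) = +0.88 V, n = 2.
Overall: 2 Fe³⁺(aq) + Pb(s) → 2 Fe²⁺(aq) + Pb²⁺(aq)
Q = [Fe²⁺]^2·[Pb²⁺] / ([Fe³⁺]^2); log Q = -4.615.
E = E° − (0.0592/n) log Q = +0.88 − (0.0592/2)(-4.615) = +1.017 V.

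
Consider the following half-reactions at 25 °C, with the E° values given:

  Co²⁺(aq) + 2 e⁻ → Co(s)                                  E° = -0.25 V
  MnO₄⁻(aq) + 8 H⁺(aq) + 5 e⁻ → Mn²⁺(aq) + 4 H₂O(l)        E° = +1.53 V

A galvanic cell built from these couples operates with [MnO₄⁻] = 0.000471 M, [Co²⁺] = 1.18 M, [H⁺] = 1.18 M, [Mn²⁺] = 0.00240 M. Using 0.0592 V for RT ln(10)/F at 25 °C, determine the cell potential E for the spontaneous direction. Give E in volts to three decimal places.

+1.776 V

MnO₄⁻/Mn²⁺ is the cathode (higher E°), Co²⁺/Co the anode: E°cell = +1.53 − (-0.25) = +1.78 V, n = 10.
Overall: 2 MnO₄⁻(aq) + 16 H⁺(aq) + 5 Co(s) → 2 Mn²⁺(aq) + 8 H₂O(l) + 5 Co²⁺(aq)
Q = [Mn²⁺]^2·[Co²⁺]^5 / ([MnO₄⁻]^2·[H⁺]^16); log Q = 0.624.
E = E° − (0.0592/n) log Q = +1.78 − (0.0592/10)(0.624) = +1.776 V.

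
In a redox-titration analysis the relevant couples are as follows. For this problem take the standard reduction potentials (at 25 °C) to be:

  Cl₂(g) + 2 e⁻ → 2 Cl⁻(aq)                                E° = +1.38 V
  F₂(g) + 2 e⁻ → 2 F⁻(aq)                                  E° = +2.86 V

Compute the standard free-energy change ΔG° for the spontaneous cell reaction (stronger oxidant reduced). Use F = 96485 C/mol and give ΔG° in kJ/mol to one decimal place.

-285.6 kJ/mol

F₂/F⁻ (E° = +2.86 V) is the cathode; Cl₂/Cl⁻ (E° = +1.38 V) is the anode, so E°cell = +1.48 V.
Balancing electrons gives n = 2 (lcm of 2 and 2).
ΔG° = −nFE° = −(2)(96485)(+1.48) = -285,596 J = -285.6 kJ/mol.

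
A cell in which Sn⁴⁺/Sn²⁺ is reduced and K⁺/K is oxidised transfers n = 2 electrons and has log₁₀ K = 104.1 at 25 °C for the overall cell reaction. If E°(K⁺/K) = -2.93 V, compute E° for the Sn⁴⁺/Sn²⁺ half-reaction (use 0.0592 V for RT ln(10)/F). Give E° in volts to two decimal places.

E°cell = (0.0592/n)·log K = (0.0592/2)(104.1) = +3.081 V.
Since Sn⁴⁺/Sn²⁺ is the cathode and K⁺/K the anode, E°cell = E°(Sn⁴⁺/Sn²⁺) − E°(K⁺/K).
So E°(Sn⁴⁺/Sn²⁺) = E°cell + E°(K⁺/K) = +3.081 + (-2.93) = +0.15 V.

+0.15 V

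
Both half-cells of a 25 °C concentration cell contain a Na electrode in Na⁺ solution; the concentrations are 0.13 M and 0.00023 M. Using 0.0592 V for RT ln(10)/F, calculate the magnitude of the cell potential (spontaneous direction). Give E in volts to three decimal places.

For a concentration cell E°cell = 0. The 0.13 M side is the cathode (reduction is favoured where [Na⁺] is higher).
With n = 1, E = −(0.0592/1) log([Na⁺]ₐₙ/[Na⁺]꜀ₐₜ) = −(0.0592/1) log(0.00023/0.13) = −(0.0592/1)(-2.752) = +0.163 V.

+0.163 V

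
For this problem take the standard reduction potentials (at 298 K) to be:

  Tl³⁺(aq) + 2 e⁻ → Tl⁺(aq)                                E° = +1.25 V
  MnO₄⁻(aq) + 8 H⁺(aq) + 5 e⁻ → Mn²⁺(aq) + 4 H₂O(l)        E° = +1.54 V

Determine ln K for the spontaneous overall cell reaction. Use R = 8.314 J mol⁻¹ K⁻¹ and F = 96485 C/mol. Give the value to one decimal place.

Cathode: MnO₄⁻/Mn²⁺; anode: Tl³⁺/Tl⁺. E°cell = (+1.54) − (+1.25) = +0.29 V, with n = 10.
ΔG° = −nFE° = −RT ln K, so ln K = nFE°/(RT) = (10)(96485)(+0.29) / ((8.314)(298)) = 112.936.

112.9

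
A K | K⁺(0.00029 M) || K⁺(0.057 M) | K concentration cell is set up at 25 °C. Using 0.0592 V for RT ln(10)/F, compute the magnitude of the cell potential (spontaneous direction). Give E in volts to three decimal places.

For a concentration cell E°cell = 0. The 0.057 M side is the cathode (reduction is favoured where [K⁺] is higher).
With n = 1, E = −(0.0592/1) log([K⁺]ₐₙ/[K⁺]꜀ₐₜ) = −(0.0592/1) log(0.00029/0.057) = −(0.0592/1)(-2.293) = +0.136 V.

+0.136 V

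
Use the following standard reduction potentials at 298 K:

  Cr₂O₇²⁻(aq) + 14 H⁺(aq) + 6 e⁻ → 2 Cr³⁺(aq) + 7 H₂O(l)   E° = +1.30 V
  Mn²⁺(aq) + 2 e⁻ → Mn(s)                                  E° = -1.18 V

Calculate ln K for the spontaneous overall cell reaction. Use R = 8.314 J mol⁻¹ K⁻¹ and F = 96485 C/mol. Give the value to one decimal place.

579.5

Cathode: Cr₂O₇²⁻/Cr³⁺; anode: Mn²⁺/Mn. E°cell = (+1.30) − (-1.18) = +2.48 V, with n = 6.
ΔG° = −nFE° = −RT ln K, so ln K = nFE°/(RT) = (6)(96485)(+2.48) / ((8.314)(298)) = 579.477.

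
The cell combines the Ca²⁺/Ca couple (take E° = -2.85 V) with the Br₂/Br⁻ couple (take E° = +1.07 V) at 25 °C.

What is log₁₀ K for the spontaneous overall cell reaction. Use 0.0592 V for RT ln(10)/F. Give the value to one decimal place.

Cathode: Br₂/Br⁻; anode: Ca²⁺/Ca. E°cell = +3.92 V, n = 2.
log K = nE°cell / 0.0592 = (2)(+3.92) / 0.0592 = 132.4.

132.4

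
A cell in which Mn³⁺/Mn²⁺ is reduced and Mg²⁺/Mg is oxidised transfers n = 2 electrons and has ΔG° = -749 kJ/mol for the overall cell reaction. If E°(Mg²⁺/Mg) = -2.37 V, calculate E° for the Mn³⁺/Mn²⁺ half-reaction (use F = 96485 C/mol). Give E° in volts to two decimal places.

+1.51 V

E°cell = −ΔG°/(nF) = −(-749×10³)/((2)(96485)) = +3.881 V.
Since Mn³⁺/Mn²⁺ is the cathode and Mg²⁺/Mg the anode, E°cell = E°(Mn³⁺/Mn²⁺) − E°(Mg²⁺/Mg).
So E°(Mn³⁺/Mn²⁺) = E°cell + E°(Mg²⁺/Mg) = +3.881 + (-2.37) = +1.51 V.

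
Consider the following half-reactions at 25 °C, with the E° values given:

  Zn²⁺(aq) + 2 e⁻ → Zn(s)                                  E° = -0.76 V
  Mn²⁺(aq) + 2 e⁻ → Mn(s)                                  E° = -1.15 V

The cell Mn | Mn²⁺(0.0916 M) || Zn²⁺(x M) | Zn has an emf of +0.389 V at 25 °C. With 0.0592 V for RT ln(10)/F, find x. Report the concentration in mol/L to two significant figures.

Zn²⁺/Zn is the cathode, Mn²⁺/Mn the anode: E°cell = +0.39 V, n = 2.
Overall reaction: Zn²⁺(aq) + Mn(s) → Zn(s) + Mn²⁺(aq); Q = [Mn²⁺]^1/[Zn²⁺]^1.
From E = E° − (0.0592/n) log Q: log Q = (E° − E)·n/0.0592 = (+0.39 − (+0.389))·2/0.0592 = 0.0338.
So 1·log[Zn²⁺] = 1·log(0.0916) − log Q = -1.0381 − (0.0338) = -1.0719; [Zn²⁺] = 10^(-1.0719) ≈ 0.085 M.

0.085 M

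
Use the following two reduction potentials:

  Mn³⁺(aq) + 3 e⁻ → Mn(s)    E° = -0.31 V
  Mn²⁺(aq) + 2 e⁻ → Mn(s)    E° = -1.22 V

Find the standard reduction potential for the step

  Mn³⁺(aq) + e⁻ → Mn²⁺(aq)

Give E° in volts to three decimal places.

+1.510 V

Sequential free energies add, so n₃E°₃ = n₁E°₁ + n₂E°₂.
With n₃ = 3, and the known step contributing 2×(-1.22) V, the unknown satisfies 1·E° = 3×(-0.31) − 2×(-1.22) = +1.510.
E° = +1.510 / 1 = +1.510 V.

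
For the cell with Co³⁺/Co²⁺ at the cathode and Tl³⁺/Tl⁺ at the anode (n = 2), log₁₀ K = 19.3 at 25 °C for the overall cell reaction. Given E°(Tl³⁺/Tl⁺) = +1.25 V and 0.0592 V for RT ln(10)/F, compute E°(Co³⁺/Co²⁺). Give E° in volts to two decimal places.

+1.82 V

E°cell = (0.0592/n)·log K = (0.0592/2)(19.3) = +0.571 V.
Since Co³⁺/Co²⁺ is the cathode and Tl³⁺/Tl⁺ the anode, E°cell = E°(Co³⁺/Co²⁺) − E°(Tl³⁺/Tl⁺).
So E°(Co³⁺/Co²⁺) = E°cell + E°(Tl³⁺/Tl⁺) = +0.571 + (+1.25) = +1.82 V.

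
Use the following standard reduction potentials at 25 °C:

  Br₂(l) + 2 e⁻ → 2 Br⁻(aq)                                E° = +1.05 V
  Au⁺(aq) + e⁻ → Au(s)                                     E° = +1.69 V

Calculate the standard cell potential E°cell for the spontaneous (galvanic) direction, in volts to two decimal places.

The Au⁺/Au couple has the higher reduction potential, so it is the cathode; Br₂/Br⁻ is oxidised at the anode.
E°cell = E°(cathode) − E°(anode) = (+1.69) − (+1.05) = +0.64 V.

+0.64 V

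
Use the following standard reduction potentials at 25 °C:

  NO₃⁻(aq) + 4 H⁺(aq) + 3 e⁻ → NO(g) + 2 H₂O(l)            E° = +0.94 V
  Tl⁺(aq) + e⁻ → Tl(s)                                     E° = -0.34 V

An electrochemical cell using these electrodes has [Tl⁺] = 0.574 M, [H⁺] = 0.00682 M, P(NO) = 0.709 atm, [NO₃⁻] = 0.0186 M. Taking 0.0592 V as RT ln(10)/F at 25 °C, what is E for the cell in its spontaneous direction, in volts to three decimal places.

NO₃⁻/NO is the cathode (higher E°), Tl⁺/Tl the anode: E°cell = +0.94 − (-0.34) = +1.28 V, n = 3.
Overall: NO₃⁻(aq) + 4 H⁺(aq) + 3 Tl(s) → NO(g) + 2 H₂O(l) + 3 Tl⁺(aq)
Q = P(NO)·[Tl⁺]^3 / ([NO₃⁻]·[H⁺]^4); log Q = 9.523.
E = E° − (0.0592/n) log Q = +1.28 − (0.0592/3)(9.523) = +1.092 V.

+1.092 V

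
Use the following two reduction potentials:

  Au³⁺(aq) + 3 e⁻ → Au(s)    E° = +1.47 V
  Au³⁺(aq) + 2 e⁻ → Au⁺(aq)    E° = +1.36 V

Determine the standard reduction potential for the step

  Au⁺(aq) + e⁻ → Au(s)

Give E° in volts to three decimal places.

Sequential free energies add, so n₃E°₃ = n₁E°₁ + n₂E°₂.
With n₃ = 3, and the known step contributing 2×(+1.36) V, the unknown satisfies 1·E° = 3×(+1.47) − 2×(+1.36) = +1.690.
E° = +1.690 / 1 = +1.690 V.

+1.690 V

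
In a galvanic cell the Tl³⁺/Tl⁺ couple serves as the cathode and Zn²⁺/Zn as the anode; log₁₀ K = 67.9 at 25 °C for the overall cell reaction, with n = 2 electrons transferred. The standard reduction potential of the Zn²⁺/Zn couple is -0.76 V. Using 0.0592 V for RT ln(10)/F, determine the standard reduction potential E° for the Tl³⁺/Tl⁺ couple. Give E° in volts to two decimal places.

+1.25 V

E°cell = (0.0592/n)·log K = (0.0592/2)(67.9) = +2.010 V.
Since Tl³⁺/Tl⁺ is the cathode and Zn²⁺/Zn the anode, E°cell = E°(Tl³⁺/Tl⁺) − E°(Zn²⁺/Zn).
So E°(Tl³⁺/Tl⁺) = E°cell + E°(Zn²⁺/Zn) = +2.010 + (-0.76) = +1.25 V.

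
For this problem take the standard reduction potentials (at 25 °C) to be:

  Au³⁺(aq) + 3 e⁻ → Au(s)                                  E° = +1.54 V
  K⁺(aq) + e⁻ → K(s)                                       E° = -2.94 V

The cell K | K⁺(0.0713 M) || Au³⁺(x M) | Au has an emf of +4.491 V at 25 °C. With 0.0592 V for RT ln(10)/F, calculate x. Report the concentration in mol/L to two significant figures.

Au³⁺/Au is the cathode, K⁺/K the anode: E°cell = +4.48 V, n = 3.
Overall reaction: Au³⁺(aq) + 3 K(s) → Au(s) + 3 K⁺(aq); Q = [K⁺]^3/[Au³⁺]^1.
From E = E° − (0.0592/n) log Q: log Q = (E° − E)·n/0.0592 = (+4.48 − (+4.491))·3/0.0592 = -0.5574.
So 1·log[Au³⁺] = 3·log(0.0713) − log Q = -3.4407 − (-0.5574) = -2.8833; [Au³⁺] = 10^(-2.8833) ≈ 0.0013 M.

0.0013 M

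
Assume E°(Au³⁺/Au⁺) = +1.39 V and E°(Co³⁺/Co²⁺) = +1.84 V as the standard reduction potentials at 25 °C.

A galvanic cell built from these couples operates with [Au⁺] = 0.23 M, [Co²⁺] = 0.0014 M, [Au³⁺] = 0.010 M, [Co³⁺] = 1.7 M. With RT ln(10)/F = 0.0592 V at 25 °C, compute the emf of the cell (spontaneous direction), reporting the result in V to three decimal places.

Co³⁺/Co²⁺ is the cathode (higher E°), Au³⁺/Au⁺ the anode: E°cell = +1.84 − (+1.39) = +0.45 V, n = 2.
Overall: 2 Co³⁺(aq) + Au⁺(aq) → 2 Co²⁺(aq) + Au³⁺(aq)
Q = [Co²⁺]^2·[Au³⁺] / ([Co³⁺]^2·[Au⁺]); log Q = -7.530.
E = E° − (0.0592/n) log Q = +0.45 − (0.0592/2)(-7.530) = +0.673 V.

+0.673 V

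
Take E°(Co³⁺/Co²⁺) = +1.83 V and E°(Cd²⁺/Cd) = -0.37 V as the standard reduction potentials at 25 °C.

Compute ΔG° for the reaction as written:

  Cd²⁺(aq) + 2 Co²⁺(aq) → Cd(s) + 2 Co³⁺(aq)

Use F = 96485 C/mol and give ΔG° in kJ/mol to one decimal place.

+424.5 kJ/mol

As written, Cd²⁺/Cd is reduced (cathode) and Co³⁺/Co²⁺ is oxidised (anode), so E°cell = (-0.37) − (+1.83) = -2.20 V.
Balancing electrons gives n = 2.
ΔG° = −nFE° = −(2)(96485)(-2.20) = 424,534 J = +424.5 kJ/mol.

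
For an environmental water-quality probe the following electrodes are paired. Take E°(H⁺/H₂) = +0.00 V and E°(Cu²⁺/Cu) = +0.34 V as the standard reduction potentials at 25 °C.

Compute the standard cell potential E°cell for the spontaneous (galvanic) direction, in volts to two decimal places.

The Cu²⁺/Cu couple has the higher reduction potential, so it is the cathode; H⁺/H₂ is oxidised at the anode.
E°cell = E°(cathode) − E°(anode) = (+0.34) − (+0.00) = +0.34 V.

+0.34 V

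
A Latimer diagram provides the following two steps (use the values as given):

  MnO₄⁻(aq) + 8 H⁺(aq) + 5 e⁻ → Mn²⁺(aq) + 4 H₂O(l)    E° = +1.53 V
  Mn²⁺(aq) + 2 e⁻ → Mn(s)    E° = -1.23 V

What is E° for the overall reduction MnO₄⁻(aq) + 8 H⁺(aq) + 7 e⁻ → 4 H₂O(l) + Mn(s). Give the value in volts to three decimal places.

+0.741 V

Standard free energies of sequential steps add: ΔG°₃ = ΔG°₁ + ΔG°₂, so n₃E°₃ = n₁E°₁ + n₂E°₂.
E°₃ = (5×+1.53 + 2×-1.23) / 7 = (+5.190) / 7 = +0.741 V.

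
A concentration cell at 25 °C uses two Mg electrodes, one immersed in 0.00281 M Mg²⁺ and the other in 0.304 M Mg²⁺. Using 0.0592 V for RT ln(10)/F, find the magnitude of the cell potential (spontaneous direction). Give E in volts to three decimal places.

+0.060 V

For a concentration cell E°cell = 0. The 0.304 M side is the cathode (reduction is favoured where [Mg²⁺] is higher).
With n = 2, E = −(0.0592/2) log([Mg²⁺]ₐₙ/[Mg²⁺]꜀ₐₜ) = −(0.0592/2) log(0.00281/0.304) = −(0.0592/2)(-2.034) = +0.060 V.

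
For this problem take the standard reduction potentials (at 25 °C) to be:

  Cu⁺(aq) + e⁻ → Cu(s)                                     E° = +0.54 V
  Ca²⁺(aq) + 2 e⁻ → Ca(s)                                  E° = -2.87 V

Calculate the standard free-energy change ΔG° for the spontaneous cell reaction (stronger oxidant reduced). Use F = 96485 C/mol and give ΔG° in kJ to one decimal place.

Cu⁺/Cu (E° = +0.54 V) is the cathode; Ca²⁺/Ca (E° = -2.87 V) is the anode, so E°cell = +3.41 V.
Balancing electrons gives n = 2 (lcm of 1 and 2).
ΔG° = −nFE° = −(2)(96485)(+3.41) = -658,028 J = -658.0 kJ.

-658.0 kJ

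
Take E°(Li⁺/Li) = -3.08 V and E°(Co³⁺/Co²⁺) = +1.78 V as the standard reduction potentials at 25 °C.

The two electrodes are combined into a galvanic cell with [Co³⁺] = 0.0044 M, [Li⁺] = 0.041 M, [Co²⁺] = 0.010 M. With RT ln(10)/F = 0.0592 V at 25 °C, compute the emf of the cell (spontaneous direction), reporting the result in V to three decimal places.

+4.921 V

Co³⁺/Co²⁺ is the cathode (higher E°), Li⁺/Li the anode: E°cell = +1.78 − (-3.08) = +4.86 V, n = 1.
Overall: Co³⁺(aq) + Li(s) → Co²⁺(aq) + Li⁺(aq)
Q = [Co²⁺]·[Li⁺] / ([Co³⁺]); log Q = -1.031.
E = E° − (0.0592/n) log Q = +4.86 − (0.0592/1)(-1.031) = +4.921 V.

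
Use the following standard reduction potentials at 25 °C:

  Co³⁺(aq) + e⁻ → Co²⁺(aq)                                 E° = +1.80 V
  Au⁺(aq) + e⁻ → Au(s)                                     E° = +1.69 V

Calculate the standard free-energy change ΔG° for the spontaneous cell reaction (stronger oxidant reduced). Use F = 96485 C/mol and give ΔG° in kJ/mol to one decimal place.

-10.6 kJ/mol

Co³⁺/Co²⁺ (E° = +1.80 V) is the cathode; Au⁺/Au (E° = +1.69 V) is the anode, so E°cell = +0.11 V.
Balancing electrons gives n = 1 (lcm of 1 and 1).
ΔG° = −nFE° = −(1)(96485)(+0.11) = -10,613 J = -10.6 kJ/mol.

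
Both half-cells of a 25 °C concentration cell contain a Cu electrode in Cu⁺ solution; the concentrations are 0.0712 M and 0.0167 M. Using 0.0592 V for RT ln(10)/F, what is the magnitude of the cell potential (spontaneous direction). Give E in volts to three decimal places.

For a concentration cell E°cell = 0. The 0.0712 M side is the cathode (reduction is favoured where [Cu⁺] is higher).
With n = 1, E = −(0.0592/1) log([Cu⁺]ₐₙ/[Cu⁺]꜀ₐₜ) = −(0.0592/1) log(0.0167/0.0712) = −(0.0592/1)(-0.630) = +0.037 V.

+0.037 V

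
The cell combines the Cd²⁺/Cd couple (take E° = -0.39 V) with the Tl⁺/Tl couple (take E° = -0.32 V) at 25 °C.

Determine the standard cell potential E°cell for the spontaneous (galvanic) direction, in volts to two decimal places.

+0.07 V

The Tl⁺/Tl couple has the higher reduction potential, so it is the cathode; Cd²⁺/Cd is oxidised at the anode.
E°cell = E°(cathode) − E°(anode) = (-0.32) − (-0.39) = +0.07 V.
Since E°cell > 0, the reaction is spontaneous under standard conditions.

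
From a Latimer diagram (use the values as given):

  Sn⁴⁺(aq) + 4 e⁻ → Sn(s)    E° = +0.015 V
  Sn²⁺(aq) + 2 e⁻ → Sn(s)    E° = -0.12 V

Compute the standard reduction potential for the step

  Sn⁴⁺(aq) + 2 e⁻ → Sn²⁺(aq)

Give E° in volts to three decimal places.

+0.150 V

Sequential free energies add, so n₃E°₃ = n₁E°₁ + n₂E°₂.
With n₃ = 4, and the known step contributing 2×(-0.12) V, the unknown satisfies 2·E° = 4×(+0.015) − 2×(-0.12) = +0.300.
E° = +0.300 / 2 = +0.150 V.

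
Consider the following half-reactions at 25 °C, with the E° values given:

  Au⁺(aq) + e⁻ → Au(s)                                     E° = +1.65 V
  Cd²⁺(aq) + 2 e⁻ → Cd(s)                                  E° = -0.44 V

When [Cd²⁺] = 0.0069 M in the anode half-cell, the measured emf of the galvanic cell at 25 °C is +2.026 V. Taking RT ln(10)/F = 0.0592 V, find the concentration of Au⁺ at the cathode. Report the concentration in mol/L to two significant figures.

0.0069 M

Au⁺/Au is the cathode, Cd²⁺/Cd the anode: E°cell = +2.09 V, n = 2.
Overall reaction: 2 Au⁺(aq) + Cd(s) → 2 Au(s) + Cd²⁺(aq); Q = [Cd²⁺]^1/[Au⁺]^2.
From E = E° − (0.0592/n) log Q: log Q = (E° − E)·n/0.0592 = (+2.09 − (+2.026))·2/0.0592 = 2.1622.
So 2·log[Au⁺] = 1·log(0.0069) − log Q = -2.1612 − (2.1622) = -4.3234; log[Au⁺] = -4.3234 / 2 = -2.1617; [Au⁺] = 10^(-2.1617) ≈ 0.0069 M.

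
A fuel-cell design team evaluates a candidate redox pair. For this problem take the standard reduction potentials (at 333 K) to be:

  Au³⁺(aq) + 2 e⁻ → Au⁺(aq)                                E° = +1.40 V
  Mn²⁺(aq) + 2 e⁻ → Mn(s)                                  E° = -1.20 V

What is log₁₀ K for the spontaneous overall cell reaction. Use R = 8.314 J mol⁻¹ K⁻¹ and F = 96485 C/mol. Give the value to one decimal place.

Cathode: Au³⁺/Au⁺; anode: Mn²⁺/Mn. E°cell = (+1.40) − (-1.20) = +2.60 V, with n = 2.
ΔG° = −nFE° = −RT ln K, so ln K = nFE°/(RT) = (2)(96485)(+2.60) / ((8.314)(333)) = 181.221.
log₁₀ K = 181.221 / ln 10 = 78.7.

78.7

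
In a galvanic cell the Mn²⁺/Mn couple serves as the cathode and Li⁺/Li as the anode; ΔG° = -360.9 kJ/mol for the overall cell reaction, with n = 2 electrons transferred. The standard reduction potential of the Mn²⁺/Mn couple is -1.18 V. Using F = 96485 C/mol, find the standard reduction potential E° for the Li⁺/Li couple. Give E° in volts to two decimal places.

E°cell = −ΔG°/(nF) = −(-360.9×10³)/((2)(96485)) = +1.870 V.
Since Mn²⁺/Mn is the cathode and Li⁺/Li the anode, E°cell = E°(Mn²⁺/Mn) − E°(Li⁺/Li).
So E°(Li⁺/Li) = E°(Mn²⁺/Mn) − E°cell = (-1.18) − (+1.870) = -3.05 V.

-3.05 V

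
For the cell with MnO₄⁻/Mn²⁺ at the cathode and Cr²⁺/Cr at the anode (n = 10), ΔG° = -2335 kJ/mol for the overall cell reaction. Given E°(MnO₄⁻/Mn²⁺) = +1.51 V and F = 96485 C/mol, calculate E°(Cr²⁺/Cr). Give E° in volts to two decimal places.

E°cell = −ΔG°/(nF) = −(-2335×10³)/((10)(96485)) = +2.420 V.
Since MnO₄⁻/Mn²⁺ is the cathode and Cr²⁺/Cr the anode, E°cell = E°(MnO₄⁻/Mn²⁺) − E°(Cr²⁺/Cr).
So E°(Cr²⁺/Cr) = E°(MnO₄⁻/Mn²⁺) − E°cell = (+1.51) − (+2.420) = -0.91 V.

-0.91 V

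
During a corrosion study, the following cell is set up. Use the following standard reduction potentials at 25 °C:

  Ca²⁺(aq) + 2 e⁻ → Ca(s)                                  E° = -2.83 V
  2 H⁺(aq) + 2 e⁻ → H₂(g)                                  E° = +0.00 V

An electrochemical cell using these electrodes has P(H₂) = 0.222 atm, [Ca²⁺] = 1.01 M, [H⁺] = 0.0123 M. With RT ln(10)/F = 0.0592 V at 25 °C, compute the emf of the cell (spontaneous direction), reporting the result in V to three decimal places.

+2.736 V

H⁺/H₂ is the cathode (higher E°), Ca²⁺/Ca the anode: E°cell = +0.00 − (-2.83) = +2.83 V, n = 2.
Overall: 2 H⁺(aq) + Ca(s) → H₂(g) + Ca²⁺(aq)
Q = P(H₂)·[Ca²⁺] / ([H⁺]^2); log Q = 3.171.
E = E° − (0.0592/n) log Q = +2.83 − (0.0592/2)(3.171) = +2.736 V.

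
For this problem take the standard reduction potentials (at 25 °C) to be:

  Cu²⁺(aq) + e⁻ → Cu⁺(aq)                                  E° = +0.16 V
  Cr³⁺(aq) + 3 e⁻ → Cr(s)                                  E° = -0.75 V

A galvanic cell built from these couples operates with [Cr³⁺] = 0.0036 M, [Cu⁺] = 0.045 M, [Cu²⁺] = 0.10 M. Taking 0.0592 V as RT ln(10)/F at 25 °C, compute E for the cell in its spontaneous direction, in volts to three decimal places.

+0.979 V

Cu²⁺/Cu⁺ is the cathode (higher E°), Cr³⁺/Cr the anode: E°cell = +0.16 − (-0.75) = +0.91 V, n = 3.
Overall: 3 Cu²⁺(aq) + Cr(s) → 3 Cu⁺(aq) + Cr³⁺(aq)
Q = [Cu⁺]^3·[Cr³⁺] / ([Cu²⁺]^3); log Q = -3.484.
E = E° − (0.0592/n) log Q = +0.91 − (0.0592/3)(-3.484) = +0.979 V.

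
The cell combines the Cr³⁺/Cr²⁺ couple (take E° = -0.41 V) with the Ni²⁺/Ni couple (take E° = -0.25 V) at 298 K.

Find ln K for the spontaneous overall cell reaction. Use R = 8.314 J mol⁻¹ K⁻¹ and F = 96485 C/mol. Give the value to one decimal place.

Cathode: Ni²⁺/Ni; anode: Cr³⁺/Cr²⁺. E°cell = (-0.25) − (-0.41) = +0.16 V, with n = 2.
ΔG° = −nFE° = −RT ln K, so ln K = nFE°/(RT) = (2)(96485)(+0.16) / ((8.314)(298)) = 12.462.

12.5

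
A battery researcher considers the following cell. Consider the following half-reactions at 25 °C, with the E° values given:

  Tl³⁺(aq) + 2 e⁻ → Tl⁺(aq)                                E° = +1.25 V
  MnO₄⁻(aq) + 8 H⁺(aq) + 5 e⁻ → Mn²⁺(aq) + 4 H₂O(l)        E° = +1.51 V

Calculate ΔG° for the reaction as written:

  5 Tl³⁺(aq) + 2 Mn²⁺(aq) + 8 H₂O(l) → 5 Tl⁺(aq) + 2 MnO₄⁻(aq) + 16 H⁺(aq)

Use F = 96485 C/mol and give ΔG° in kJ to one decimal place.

As written, Tl³⁺/Tl⁺ is reduced (cathode) and MnO₄⁻/Mn²⁺ is oxidised (anode), so E°cell = (+1.25) − (+1.51) = -0.26 V.
Balancing electrons gives n = 10.
ΔG° = −nFE° = −(10)(96485)(-0.26) = 250,861 J = +250.9 kJ.

+250.9 kJ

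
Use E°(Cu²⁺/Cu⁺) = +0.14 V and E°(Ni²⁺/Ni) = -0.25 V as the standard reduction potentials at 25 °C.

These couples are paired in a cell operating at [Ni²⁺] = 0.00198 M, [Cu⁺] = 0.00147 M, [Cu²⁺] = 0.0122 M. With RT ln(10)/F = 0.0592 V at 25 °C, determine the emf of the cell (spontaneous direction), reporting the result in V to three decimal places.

+0.524 V

Cu²⁺/Cu⁺ is the cathode (higher E°), Ni²⁺/Ni the anode: E°cell = +0.14 − (-0.25) = +0.39 V, n = 2.
Overall: 2 Cu²⁺(aq) + Ni(s) → 2 Cu⁺(aq) + Ni²⁺(aq)
Q = [Cu⁺]^2·[Ni²⁺] / ([Cu²⁺]^2); log Q = -4.541.
E = E° − (0.0592/n) log Q = +0.39 − (0.0592/2)(-4.541) = +0.524 V.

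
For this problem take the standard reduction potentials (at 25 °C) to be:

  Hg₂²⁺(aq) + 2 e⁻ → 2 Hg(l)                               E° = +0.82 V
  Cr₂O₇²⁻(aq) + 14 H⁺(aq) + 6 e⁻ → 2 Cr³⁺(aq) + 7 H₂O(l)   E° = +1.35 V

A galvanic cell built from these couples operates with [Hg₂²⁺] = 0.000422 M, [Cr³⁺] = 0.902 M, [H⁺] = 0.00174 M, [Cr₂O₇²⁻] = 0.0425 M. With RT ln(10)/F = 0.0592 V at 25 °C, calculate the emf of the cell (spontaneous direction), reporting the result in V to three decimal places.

Cr₂O₇²⁻/Cr³⁺ is the cathode (higher E°), Hg₂²⁺/Hg the anode: E°cell = +1.35 − (+0.82) = +0.53 V, n = 6.
Overall: Cr₂O₇²⁻(aq) + 14 H⁺(aq) + 6 Hg(l) → 2 Cr³⁺(aq) + 7 H₂O(l) + 3 Hg₂²⁺(aq)
Q = [Cr³⁺]^2·[Hg₂²⁺]^3 / ([Cr₂O₇²⁻]·[H⁺]^14); log Q = 29.790.
E = E° − (0.0592/n) log Q = +0.53 − (0.0592/6)(29.790) = +0.236 V.

+0.236 V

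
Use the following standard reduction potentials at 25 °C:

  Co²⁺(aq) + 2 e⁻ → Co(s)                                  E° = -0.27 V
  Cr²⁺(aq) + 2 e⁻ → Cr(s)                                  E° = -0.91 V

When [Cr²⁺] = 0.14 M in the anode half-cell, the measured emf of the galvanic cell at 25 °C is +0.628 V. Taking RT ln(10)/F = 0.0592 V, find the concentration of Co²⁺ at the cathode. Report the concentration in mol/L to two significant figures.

Co²⁺/Co is the cathode, Cr²⁺/Cr the anode: E°cell = +0.64 V, n = 2.
Overall reaction: Co²⁺(aq) + Cr(s) → Co(s) + Cr²⁺(aq); Q = [Cr²⁺]^1/[Co²⁺]^1.
From E = E° − (0.0592/n) log Q: log Q = (E° − E)·n/0.0592 = (+0.64 − (+0.628))·2/0.0592 = 0.4054.
So 1·log[Co²⁺] = 1·log(0.14) − log Q = -0.8539 − (0.4054) = -1.2593; [Co²⁺] = 10^(-1.2593) ≈ 0.055 M.

0.055 M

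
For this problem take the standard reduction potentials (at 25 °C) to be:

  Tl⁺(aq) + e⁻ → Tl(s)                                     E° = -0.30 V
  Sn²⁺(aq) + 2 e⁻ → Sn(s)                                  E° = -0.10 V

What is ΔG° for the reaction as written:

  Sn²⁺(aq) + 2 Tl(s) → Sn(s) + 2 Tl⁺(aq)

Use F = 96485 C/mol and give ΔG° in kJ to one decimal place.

As written, Sn²⁺/Sn is reduced (cathode) and Tl⁺/Tl is oxidised (anode), so E°cell = (-0.10) − (-0.30) = +0.20 V.
Balancing electrons gives n = 2.
ΔG° = −nFE° = −(2)(96485)(+0.20) = -38,594 J = -38.6 kJ.

-38.6 kJ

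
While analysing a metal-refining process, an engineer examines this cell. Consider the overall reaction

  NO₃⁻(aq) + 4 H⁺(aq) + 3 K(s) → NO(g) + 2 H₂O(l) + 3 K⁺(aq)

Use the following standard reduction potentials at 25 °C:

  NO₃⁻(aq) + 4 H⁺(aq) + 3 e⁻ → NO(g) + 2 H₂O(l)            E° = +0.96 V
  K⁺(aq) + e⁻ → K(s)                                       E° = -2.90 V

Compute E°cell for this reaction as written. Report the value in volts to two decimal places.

+3.86 V

The NO₃⁻/NO couple has the higher reduction potential, so it is the cathode; K⁺/K is oxidised at the anode.
E°cell = E°(cathode) − E°(anode) = (+0.96) − (-2.90) = +3.86 V.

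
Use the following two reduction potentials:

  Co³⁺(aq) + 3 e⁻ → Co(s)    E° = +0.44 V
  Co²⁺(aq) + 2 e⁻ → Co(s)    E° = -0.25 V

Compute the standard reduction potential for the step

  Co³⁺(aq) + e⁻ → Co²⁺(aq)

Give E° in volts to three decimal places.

Sequential free energies add, so n₃E°₃ = n₁E°₁ + n₂E°₂.
With n₃ = 3, and the known step contributing 2×(-0.25) V, the unknown satisfies 1·E° = 3×(+0.44) − 2×(-0.25) = +1.820.
E° = +1.820 / 1 = +1.820 V.

+1.820 V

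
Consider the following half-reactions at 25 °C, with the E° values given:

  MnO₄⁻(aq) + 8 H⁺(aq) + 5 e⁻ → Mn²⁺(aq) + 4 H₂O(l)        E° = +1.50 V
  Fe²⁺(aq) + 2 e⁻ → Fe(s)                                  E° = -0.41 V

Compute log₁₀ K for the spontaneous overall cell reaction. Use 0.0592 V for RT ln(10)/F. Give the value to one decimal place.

Cathode: MnO₄⁻/Mn²⁺; anode: Fe²⁺/Fe. E°cell = +1.91 V, n = 10.
log K = nE°cell / 0.0592 = (10)(+1.91) / 0.0592 = 322.6.

322.6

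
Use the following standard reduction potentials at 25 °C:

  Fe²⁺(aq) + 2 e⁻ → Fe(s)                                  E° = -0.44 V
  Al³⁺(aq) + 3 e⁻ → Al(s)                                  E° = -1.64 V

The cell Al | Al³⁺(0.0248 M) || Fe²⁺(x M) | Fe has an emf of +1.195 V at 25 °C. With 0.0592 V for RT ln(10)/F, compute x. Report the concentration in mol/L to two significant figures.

Fe²⁺/Fe is the cathode, Al³⁺/Al the anode: E°cell = +1.20 V, n = 6.
Overall reaction: 3 Fe²⁺(aq) + 2 Al(s) → 3 Fe(s) + 2 Al³⁺(aq); Q = [Al³⁺]^2/[Fe²⁺]^3.
From E = E° − (0.0592/n) log Q: log Q = (E° − E)·n/0.0592 = (+1.20 − (+1.195))·6/0.0592 = 0.5068.
So 3·log[Fe²⁺] = 2·log(0.0248) − log Q = -3.2111 − (0.5068) = -3.7179; log[Fe²⁺] = -3.7179 / 3 = -1.2393; [Fe²⁺] = 10^(-1.2393) ≈ 0.058 M.

0.058 M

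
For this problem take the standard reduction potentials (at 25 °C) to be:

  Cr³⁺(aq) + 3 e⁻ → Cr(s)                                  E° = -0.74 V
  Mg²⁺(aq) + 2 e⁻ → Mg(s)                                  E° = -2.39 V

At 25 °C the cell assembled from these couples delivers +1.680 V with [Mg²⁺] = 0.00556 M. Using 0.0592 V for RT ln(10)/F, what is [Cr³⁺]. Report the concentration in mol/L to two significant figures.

0.014 M

Cr³⁺/Cr is the cathode, Mg²⁺/Mg the anode: E°cell = +1.65 V, n = 6.
Overall reaction: 2 Cr³⁺(aq) + 3 Mg(s) → 2 Cr(s) + 3 Mg²⁺(aq); Q = [Mg²⁺]^3/[Cr³⁺]^2.
From E = E° − (0.0592/n) log Q: log Q = (E° − E)·n/0.0592 = (+1.65 − (+1.680))·6/0.0592 = -3.0405.
So 2·log[Cr³⁺] = 3·log(0.00556) − log Q = -6.7648 − (-3.0405) = -3.7243; log[Cr³⁺] = -3.7243 / 2 = -1.8621; [Cr³⁺] = 10^(-1.8621) ≈ 0.014 M.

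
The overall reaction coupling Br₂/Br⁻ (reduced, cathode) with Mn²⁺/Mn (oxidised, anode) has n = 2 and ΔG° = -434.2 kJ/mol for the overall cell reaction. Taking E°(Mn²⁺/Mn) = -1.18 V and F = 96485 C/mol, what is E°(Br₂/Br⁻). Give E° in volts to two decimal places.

+1.07 V

E°cell = −ΔG°/(nF) = −(-434.2×10³)/((2)(96485)) = +2.250 V.
Since Br₂/Br⁻ is the cathode and Mn²⁺/Mn the anode, E°cell = E°(Br₂/Br⁻) − E°(Mn²⁺/Mn).
So E°(Br₂/Br⁻) = E°cell + E°(Mn²⁺/Mn) = +2.250 + (-1.18) = +1.07 V.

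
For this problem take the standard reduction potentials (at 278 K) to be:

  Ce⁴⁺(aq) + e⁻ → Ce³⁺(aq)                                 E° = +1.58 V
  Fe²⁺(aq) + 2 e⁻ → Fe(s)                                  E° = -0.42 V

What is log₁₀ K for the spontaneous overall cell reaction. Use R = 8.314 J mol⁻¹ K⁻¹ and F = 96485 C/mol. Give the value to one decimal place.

72.5

Cathode: Ce⁴⁺/Ce³⁺; anode: Fe²⁺/Fe. E°cell = (+1.58) − (-0.42) = +2.00 V, with n = 2.
ΔG° = −nFE° = −RT ln K, so ln K = nFE°/(RT) = (2)(96485)(+2.00) / ((8.314)(278)) = 166.980.
log₁₀ K = 166.980 / ln 10 = 72.5.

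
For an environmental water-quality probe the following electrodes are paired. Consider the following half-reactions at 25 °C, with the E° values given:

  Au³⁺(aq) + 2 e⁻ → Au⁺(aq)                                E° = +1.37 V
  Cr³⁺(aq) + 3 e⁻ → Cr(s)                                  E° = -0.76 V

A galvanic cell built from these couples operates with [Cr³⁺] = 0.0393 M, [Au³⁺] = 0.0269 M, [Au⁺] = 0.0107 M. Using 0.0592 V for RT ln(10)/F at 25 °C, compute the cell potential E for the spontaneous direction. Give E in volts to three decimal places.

+2.170 V

Au³⁺/Au⁺ is the cathode (higher E°), Cr³⁺/Cr the anode: E°cell = +1.37 − (-0.76) = +2.13 V, n = 6.
Overall: 3 Au³⁺(aq) + 2 Cr(s) → 3 Au⁺(aq) + 2 Cr³⁺(aq)
Q = [Au⁺]^3·[Cr³⁺]^2 / ([Au³⁺]^3); log Q = -4.012.
E = E° − (0.0592/n) log Q = +2.13 − (0.0592/6)(-4.012) = +2.170 V.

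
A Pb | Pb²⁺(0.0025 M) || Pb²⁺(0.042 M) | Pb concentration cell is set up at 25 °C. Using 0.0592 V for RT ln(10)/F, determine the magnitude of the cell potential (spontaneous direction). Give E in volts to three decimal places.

For a concentration cell E°cell = 0. The 0.042 M side is the cathode (reduction is favoured where [Pb²⁺] is higher).
With n = 2, E = −(0.0592/2) log([Pb²⁺]ₐₙ/[Pb²⁺]꜀ₐₜ) = −(0.0592/2) log(0.0025/0.042) = −(0.0592/2)(-1.225) = +0.036 V.

+0.036 V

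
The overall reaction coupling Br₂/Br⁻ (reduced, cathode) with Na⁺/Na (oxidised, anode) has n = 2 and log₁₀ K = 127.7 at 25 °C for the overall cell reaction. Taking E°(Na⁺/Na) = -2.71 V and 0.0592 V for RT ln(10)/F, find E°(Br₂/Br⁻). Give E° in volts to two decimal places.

E°cell = (0.0592/n)·log K = (0.0592/2)(127.7) = +3.780 V.
Since Br₂/Br⁻ is the cathode and Na⁺/Na the anode, E°cell = E°(Br₂/Br⁻) − E°(Na⁺/Na).
So E°(Br₂/Br⁻) = E°cell + E°(Na⁺/Na) = +3.780 + (-2.71) = +1.07 V.

+1.07 V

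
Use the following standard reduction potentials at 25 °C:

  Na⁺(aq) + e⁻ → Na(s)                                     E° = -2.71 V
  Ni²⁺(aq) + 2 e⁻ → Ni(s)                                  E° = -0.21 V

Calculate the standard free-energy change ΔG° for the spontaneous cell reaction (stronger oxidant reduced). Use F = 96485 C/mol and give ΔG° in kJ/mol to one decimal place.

-482.4 kJ/mol

Ni²⁺/Ni (E° = -0.21 V) is the cathode; Na⁺/Na (E° = -2.71 V) is the anode, so E°cell = +2.50 V.
Balancing electrons gives n = 2 (lcm of 2 and 1).
ΔG° = −nFE° = −(2)(96485)(+2.50) = -482,425 J = -482.4 kJ/mol.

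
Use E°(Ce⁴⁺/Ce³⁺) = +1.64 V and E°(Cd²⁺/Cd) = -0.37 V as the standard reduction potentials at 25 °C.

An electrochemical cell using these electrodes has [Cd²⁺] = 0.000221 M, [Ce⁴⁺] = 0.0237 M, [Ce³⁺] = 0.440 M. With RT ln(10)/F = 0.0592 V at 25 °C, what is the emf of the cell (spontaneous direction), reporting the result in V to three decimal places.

Ce⁴⁺/Ce³⁺ is the cathode (higher E°), Cd²⁺/Cd the anode: E°cell = +1.64 − (-0.37) = +2.01 V, n = 2.
Overall: 2 Ce⁴⁺(aq) + Cd(s) → 2 Ce³⁺(aq) + Cd²⁺(aq)
Q = [Ce³⁺]^2·[Cd²⁺] / ([Ce⁴⁺]^2); log Q = -1.118.
E = E° − (0.0592/n) log Q = +2.01 − (0.0592/2)(-1.118) = +2.043 V.

+2.043 V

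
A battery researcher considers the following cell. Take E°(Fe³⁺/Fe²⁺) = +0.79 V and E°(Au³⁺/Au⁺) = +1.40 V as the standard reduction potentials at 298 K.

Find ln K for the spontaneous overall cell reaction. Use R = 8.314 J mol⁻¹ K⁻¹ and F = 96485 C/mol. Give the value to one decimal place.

47.5

Cathode: Au³⁺/Au⁺; anode: Fe³⁺/Fe²⁺. E°cell = (+1.40) − (+0.79) = +0.61 V, with n = 2.
ΔG° = −nFE° = −RT ln K, so ln K = nFE°/(RT) = (2)(96485)(+0.61) / ((8.314)(298)) = 47.511.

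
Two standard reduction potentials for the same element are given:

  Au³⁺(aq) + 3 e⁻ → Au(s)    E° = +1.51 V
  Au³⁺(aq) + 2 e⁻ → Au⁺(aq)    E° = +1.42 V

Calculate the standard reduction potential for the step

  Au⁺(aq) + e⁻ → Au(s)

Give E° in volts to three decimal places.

Sequential free energies add, so n₃E°₃ = n₁E°₁ + n₂E°₂.
With n₃ = 3, and the known step contributing 2×(+1.42) V, the unknown satisfies 1·E° = 3×(+1.51) − 2×(+1.42) = +1.690.
E° = +1.690 / 1 = +1.690 V.

+1.690 V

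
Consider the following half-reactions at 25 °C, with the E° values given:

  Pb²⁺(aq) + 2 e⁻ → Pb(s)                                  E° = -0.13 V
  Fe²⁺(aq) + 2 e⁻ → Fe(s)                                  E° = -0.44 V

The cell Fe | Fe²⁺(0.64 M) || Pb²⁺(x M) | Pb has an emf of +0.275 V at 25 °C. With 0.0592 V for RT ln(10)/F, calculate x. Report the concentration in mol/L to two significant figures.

Pb²⁺/Pb is the cathode, Fe²⁺/Fe the anode: E°cell = +0.31 V, n = 2.
Overall reaction: Pb²⁺(aq) + Fe(s) → Pb(s) + Fe²⁺(aq); Q = [Fe²⁺]^1/[Pb²⁺]^1.
From E = E° − (0.0592/n) log Q: log Q = (E° − E)·n/0.0592 = (+0.31 − (+0.275))·2/0.0592 = 1.1824.
So 1·log[Pb²⁺] = 1·log(0.64) − log Q = -0.1938 − (1.1824) = -1.3762; [Pb²⁺] = 10^(-1.3762) ≈ 0.042 M.

0.042 M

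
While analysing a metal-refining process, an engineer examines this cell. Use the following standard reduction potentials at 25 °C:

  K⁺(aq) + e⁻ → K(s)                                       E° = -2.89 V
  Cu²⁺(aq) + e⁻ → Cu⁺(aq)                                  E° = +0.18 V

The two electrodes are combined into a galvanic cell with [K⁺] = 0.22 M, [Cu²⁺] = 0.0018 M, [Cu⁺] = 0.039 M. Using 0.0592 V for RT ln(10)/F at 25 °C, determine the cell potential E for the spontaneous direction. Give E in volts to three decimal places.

Cu²⁺/Cu⁺ is the cathode (higher E°), K⁺/K the anode: E°cell = +0.18 − (-2.89) = +3.07 V, n = 1.
Overall: Cu²⁺(aq) + K(s) → Cu⁺(aq) + K⁺(aq)
Q = [Cu⁺]·[K⁺] / ([Cu²⁺]); log Q = 0.678.
E = E° − (0.0592/n) log Q = +3.07 − (0.0592/1)(0.678) = +3.030 V.

+3.030 V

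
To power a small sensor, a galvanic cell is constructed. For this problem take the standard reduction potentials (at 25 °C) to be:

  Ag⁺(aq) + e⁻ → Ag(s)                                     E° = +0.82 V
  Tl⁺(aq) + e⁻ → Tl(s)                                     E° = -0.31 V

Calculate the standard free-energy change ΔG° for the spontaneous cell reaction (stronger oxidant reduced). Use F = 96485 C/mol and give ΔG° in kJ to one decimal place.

Ag⁺/Ag (E° = +0.82 V) is the cathode; Tl⁺/Tl (E° = -0.31 V) is the anode, so E°cell = +1.13 V.
Balancing electrons gives n = 1 (lcm of 1 and 1).
ΔG° = −nFE° = −(1)(96485)(+1.13) = -109,028 J = -109.0 kJ.

-109.0 kJ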